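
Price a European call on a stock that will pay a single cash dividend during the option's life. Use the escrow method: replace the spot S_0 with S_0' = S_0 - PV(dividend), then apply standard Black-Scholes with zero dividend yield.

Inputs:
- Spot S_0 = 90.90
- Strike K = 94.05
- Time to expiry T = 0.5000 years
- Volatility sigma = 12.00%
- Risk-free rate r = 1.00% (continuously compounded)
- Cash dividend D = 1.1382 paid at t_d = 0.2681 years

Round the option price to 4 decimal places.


PV(D) = D * exp(-r * t_d) = 1.1382 * 0.99732259 = 1.13515257
S_0' = S_0 - PV(D) = 90.9000 - 1.13515257 = 89.76484743
d1 = (ln(S_0'/K) + (r + sigma^2/2)*T) / (sigma*sqrt(T)) = -0.44822451
d2 = d1 - sigma*sqrt(T) = -0.53307733
exp(-rT) = 0.99501248
N(d1) = 0.32699559; N(d2) = 0.29699003
C = S_0' * N(d1) - K * exp(-rT) * N(d2) = 89.76484743 * 0.32699559 - 94.0500 * 0.99501248 * 0.29699003 = 1.5601

Answer: Price = 1.5601


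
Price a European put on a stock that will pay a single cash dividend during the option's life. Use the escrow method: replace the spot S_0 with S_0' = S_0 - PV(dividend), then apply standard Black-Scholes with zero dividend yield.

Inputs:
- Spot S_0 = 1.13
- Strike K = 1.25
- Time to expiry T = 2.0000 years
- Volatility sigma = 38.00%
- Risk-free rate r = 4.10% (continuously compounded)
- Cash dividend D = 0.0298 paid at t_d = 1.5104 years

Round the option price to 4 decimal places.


PV(D) = D * exp(-r * t_d) = 0.0298 * 0.93995206 = 0.02801057
S_0' = S_0 - PV(D) = 1.1300 - 0.02801057 = 1.10198943
d1 = (ln(S_0'/K) + (r + sigma^2/2)*T) / (sigma*sqrt(T)) = 0.18677587
d2 = d1 - sigma*sqrt(T) = -0.35062529
exp(-rT) = 0.92127196
N(-d1) = 0.42591818; N(-d2) = 0.63706526
P = K * exp(-rT) * N(-d2) - S_0' * N(-d1) = 1.2500 * 0.92127196 * 0.63706526 - 1.10198943 * 0.42591818 = 0.2643

Answer: Price = 0.2643


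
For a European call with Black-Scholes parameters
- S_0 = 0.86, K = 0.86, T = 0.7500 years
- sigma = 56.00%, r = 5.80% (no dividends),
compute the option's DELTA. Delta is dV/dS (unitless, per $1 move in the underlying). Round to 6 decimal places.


d1 = 0.3321826013; d2 = -0.1527916248
phi(d1) = 0.3775277612; exp(-qT) = 1.0000000000; exp(-rT) = 0.9574325541
N(d1) = 0.6301243097
Delta = exp(-qT) * N(d1) = 1.0000000000 * 0.6301243097 = 0.630124

Answer: Delta = 0.630124


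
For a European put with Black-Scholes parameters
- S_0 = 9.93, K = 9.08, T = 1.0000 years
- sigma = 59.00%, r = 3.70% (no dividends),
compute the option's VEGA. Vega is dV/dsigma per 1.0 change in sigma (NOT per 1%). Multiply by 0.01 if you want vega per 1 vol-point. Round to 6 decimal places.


Answer: Vega = 3.479491

Derivation:
d1 = 0.5093835347; d2 = -0.0806164653
phi(d1) = 0.3504019602; exp(-qT) = 1.0000000000; exp(-rT) = 0.9636761353
Vega = S * exp(-qT) * phi(d1) * sqrt(T) = 9.9300 * 1.0000000000 * 0.3504019602 * 1.0000000000 = 3.479491


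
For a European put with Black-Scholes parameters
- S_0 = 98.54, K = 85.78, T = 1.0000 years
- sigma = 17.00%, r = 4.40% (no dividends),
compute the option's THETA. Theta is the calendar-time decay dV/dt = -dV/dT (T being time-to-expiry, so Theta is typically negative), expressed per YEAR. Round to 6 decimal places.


Answer: Theta = -1.123744

Derivation:
d1 = 1.1595686943; d2 = 0.9895686943
phi(d1) = 0.2036732446; exp(-qT) = 1.0000000000; exp(-rT) = 0.9569539575
Theta = -S*exp(-qT)*phi(d1)*sigma/(2*sqrt(T)) + r*K*exp(-rT)*N(-d2) - q*S*exp(-qT)*N(-d1)
N(-d1) = 0.1231122265; N(-d2) = 0.1611924890; sqrt(T) = 1.0000000000
Term 1 = -98.5400 * 1.0000000000 * 0.2036732446 * 0.1700 / (2 * 1.0000000000) = -1.7059467294
Term 2 = 0.0440 * 85.7800 * 0.9569539575 * 0.1611924890 = 0.5822031657
Term 3 = 0 (no dividend yield, q = 0)
Theta = -1.7059467294 + (0.5822031657) + (0.0000000000) = -1.123744


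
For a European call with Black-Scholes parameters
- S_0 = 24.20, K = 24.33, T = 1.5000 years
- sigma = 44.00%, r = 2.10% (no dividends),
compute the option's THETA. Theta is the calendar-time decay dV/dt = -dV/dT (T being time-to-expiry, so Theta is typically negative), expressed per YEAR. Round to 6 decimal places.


d1 = 0.3179557866; d2 = -0.2209319568
phi(d1) = 0.3792777570; exp(-qT) = 1.0000000000; exp(-rT) = 0.9689909565
Theta = -S*exp(-qT)*phi(d1)*sigma/(2*sqrt(T)) - r*K*exp(-rT)*N(d2) + q*S*exp(-qT)*N(d1)
N(d1) = 0.6247407625; N(d2) = 0.4125727071; sqrt(T) = 1.2247448714
Term 1 = -24.2000 * 1.0000000000 * 0.3792777570 * 0.4400 / (2 * 1.2247448714) = -1.6487309524
Term 2 = -0.0210 * 24.3300 * 0.9689909565 * 0.4125727071 = -0.2042591979
Term 3 = 0 (no dividend yield, q = 0)
Theta = -1.6487309524 + (-0.2042591979) + (0.0000000000) = -1.852990

Answer: Theta = -1.852990


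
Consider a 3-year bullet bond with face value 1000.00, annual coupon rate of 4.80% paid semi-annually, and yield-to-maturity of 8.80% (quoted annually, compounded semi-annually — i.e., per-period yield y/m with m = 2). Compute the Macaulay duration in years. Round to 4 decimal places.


Answer: Macaulay duration = 2.8182 years

Derivation:
Coupon per period c = face * coupon_rate / m = 24.000000
Periods per year m = 2; per-period yield y/m = 0.044000
Number of cashflows N = 6
Cashflows (t years, CF_t, discount factor 1/(1+y/m)^(m*t), PV):
  t = 0.5000: CF_t = 24.000000, DF = 0.957854, PV = 22.988506
  t = 1.0000: CF_t = 24.000000, DF = 0.917485, PV = 22.019642
  t = 1.5000: CF_t = 24.000000, DF = 0.878817, PV = 21.091611
  t = 2.0000: CF_t = 24.000000, DF = 0.841779, PV = 20.202692
  t = 2.5000: CF_t = 24.000000, DF = 0.806302, PV = 19.351238
  t = 3.0000: CF_t = 1024.000000, DF = 0.772320, PV = 790.855182
Price P = sum_t PV_t = 896.508870
Macaulay numerator sum_t t * PV_t:
  t * PV_t at t = 0.5000: 11.494253
  t * PV_t at t = 1.0000: 22.019642
  t * PV_t at t = 1.5000: 31.637416
  t * PV_t at t = 2.0000: 40.405384
  t * PV_t at t = 2.5000: 48.378094
  t * PV_t at t = 3.0000: 2372.565546
Macaulay duration D = (sum_t t * PV_t) / P = 2526.500335 / 896.508870 = 2.818154


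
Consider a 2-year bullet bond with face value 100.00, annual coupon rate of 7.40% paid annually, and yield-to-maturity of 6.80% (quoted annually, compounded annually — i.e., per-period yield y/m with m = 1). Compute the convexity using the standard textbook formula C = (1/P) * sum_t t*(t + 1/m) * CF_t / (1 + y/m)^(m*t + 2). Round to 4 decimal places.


Coupon per period c = face * coupon_rate / m = 7.400000
Periods per year m = 1; per-period yield y/m = 0.068000
Number of cashflows N = 2
Cashflows (t years, CF_t, discount factor 1/(1+y/m)^(m*t), PV):
  t = 1.0000: CF_t = 7.400000, DF = 0.936330, PV = 6.928839
  t = 2.0000: CF_t = 107.400000, DF = 0.876713, PV = 94.158987
Price P = sum_t PV_t = 101.087826
Convexity numerator sum_t t*(t + 1/m) * CF_t / (1+y/m)^(m*t + 2):
  t = 1.0000: term = 12.149208
  t = 2.0000: term = 495.302501
Convexity = (1/P) * sum = 507.451709 / 101.087826 = 5.019909

Answer: Convexity = 5.0199


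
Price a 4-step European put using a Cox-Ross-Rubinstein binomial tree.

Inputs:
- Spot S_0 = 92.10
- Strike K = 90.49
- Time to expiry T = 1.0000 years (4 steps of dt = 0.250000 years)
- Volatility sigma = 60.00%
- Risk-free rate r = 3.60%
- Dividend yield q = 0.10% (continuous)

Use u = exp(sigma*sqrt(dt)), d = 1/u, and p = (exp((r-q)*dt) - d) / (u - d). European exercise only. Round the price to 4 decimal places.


Answer: Price = V(0,0) = 17.8636

Derivation:
dt = T/N = 0.250000
u = exp(sigma*sqrt(dt)) = 1.349859; d = 1/u = 0.740818
p = (exp((r-q)*dt) - d) / (u - d) = 0.439987
Discount per step: exp(-r*dt) = 0.991040
Stock lattice S(k, i) with i counting down-moves:
  k=0: S(0,0) = 92.1000
  k=1: S(1,0) = 124.3220; S(1,1) = 68.2294
  k=2: S(2,0) = 167.8171; S(2,1) = 92.1000; S(2,2) = 50.5456
  k=3: S(3,0) = 226.5294; S(3,1) = 124.3220; S(3,2) = 68.2294; S(3,3) = 37.4451
  k=4: S(4,0) = 305.7828; S(4,1) = 167.8171; S(4,2) = 92.1000; S(4,3) = 50.5456; S(4,4) = 27.7400
Terminal payoffs V(N, i) = max(K - S_T, 0):
  V(4,0) = 0.000000; V(4,1) = 0.000000; V(4,2) = 0.000000; V(4,3) = 39.944448; V(4,4) = 62.750013
Backward induction: V(k, i) = exp(-r*dt) * [p * V(k+1, i) + (1-p) * V(k+1, i+1)].
  V(3,0) = exp(-r*dt) * [p*0.000000 + (1-p)*0.000000] = 0.000000
  V(3,1) = exp(-r*dt) * [p*0.000000 + (1-p)*0.000000] = 0.000000
  V(3,2) = exp(-r*dt) * [p*0.000000 + (1-p)*39.944448] = 22.168974
  V(3,3) = exp(-r*dt) * [p*39.944448 + (1-p)*62.750013] = 52.243538
  V(2,0) = exp(-r*dt) * [p*0.000000 + (1-p)*0.000000] = 0.000000
  V(2,1) = exp(-r*dt) * [p*0.000000 + (1-p)*22.168974] = 12.303672
  V(2,2) = exp(-r*dt) * [p*22.168974 + (1-p)*52.243538] = 38.661585
  V(1,0) = exp(-r*dt) * [p*0.000000 + (1-p)*12.303672] = 6.828478
  V(1,1) = exp(-r*dt) * [p*12.303672 + (1-p)*38.661585] = 26.821949
  V(0,0) = exp(-r*dt) * [p*6.828478 + (1-p)*26.821949] = 17.863576


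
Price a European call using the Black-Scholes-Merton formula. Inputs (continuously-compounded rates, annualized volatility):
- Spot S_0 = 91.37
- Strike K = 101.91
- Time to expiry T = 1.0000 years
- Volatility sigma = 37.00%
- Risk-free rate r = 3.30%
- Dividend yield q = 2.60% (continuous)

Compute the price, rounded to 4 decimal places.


d1 = (ln(S/K) + (r - q + 0.5*sigma^2) * T) / (sigma * sqrt(T)) = -0.09114290
d2 = d1 - sigma * sqrt(T) = -0.46114290
exp(-rT) = 0.96753856; exp(-qT) = 0.97433509
C = S_0 * exp(-qT) * N(d1) - K * exp(-rT) * N(d2)
N(d1) = 0.46368952; N(d2) = 0.32234804
C = 91.3700 * 0.97433509 * 0.46368952 - 101.9100 * 0.96753856 * 0.32234804 = 9.4958

Answer: Price = 9.4958


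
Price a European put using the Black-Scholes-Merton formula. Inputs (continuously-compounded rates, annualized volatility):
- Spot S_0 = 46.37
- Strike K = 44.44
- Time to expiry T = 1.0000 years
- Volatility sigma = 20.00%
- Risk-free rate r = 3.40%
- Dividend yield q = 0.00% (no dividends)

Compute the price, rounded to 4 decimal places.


d1 = (ln(S/K) + (r - q + 0.5*sigma^2) * T) / (sigma * sqrt(T)) = 0.48256367
d2 = d1 - sigma * sqrt(T) = 0.28256367
exp(-rT) = 0.96657150; exp(-qT) = 1.00000000
P = K * exp(-rT) * N(-d2) - S_0 * exp(-qT) * N(-d1)
N(-d1) = 0.31470279; N(-d2) = 0.38875567
P = 44.4400 * 0.96657150 * 0.38875567 - 46.3700 * 1.00000000 * 0.31470279 = 2.1060

Answer: Price = 2.1060


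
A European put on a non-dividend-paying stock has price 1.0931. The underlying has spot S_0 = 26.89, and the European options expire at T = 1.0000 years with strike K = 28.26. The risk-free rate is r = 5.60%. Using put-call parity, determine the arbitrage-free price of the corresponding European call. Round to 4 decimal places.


Put-call parity: C - P = S_0 * exp(-qT) - K * exp(-rT).
S_0 * exp(-qT) = 26.8900 * 1.00000000 = 26.89000000
K * exp(-rT) = 28.2600 * 0.94553914 = 26.72093598
C = P + S*exp(-qT) - K*exp(-rT)
C = 1.0931 + 26.89000000 - 26.72093598 = 1.2622

Answer: Call price = 1.2622


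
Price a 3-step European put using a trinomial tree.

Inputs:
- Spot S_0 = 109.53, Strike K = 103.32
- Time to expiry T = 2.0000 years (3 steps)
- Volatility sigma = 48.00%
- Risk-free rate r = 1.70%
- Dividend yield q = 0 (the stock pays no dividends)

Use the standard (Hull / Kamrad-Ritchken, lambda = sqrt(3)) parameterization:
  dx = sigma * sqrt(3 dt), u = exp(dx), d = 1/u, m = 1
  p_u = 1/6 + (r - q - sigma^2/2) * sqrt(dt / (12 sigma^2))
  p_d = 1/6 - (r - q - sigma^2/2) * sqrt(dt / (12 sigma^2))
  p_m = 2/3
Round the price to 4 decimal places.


Answer: Price = V(0,0) = 21.5469

Derivation:
dt = T/N = 0.666667; dx = sigma*sqrt(3*dt) = 0.678823
u = exp(dx) = 1.971555; d = 1/u = 0.507214
p_u = 0.118446, p_m = 0.666667, p_d = 0.214887
Discount per step: exp(-r*dt) = 0.988731
Stock lattice S(k, j) with j the centered position index:
  k=0: S(0,+0) = 109.5300
  k=1: S(1,-1) = 55.5551; S(1,+0) = 109.5300; S(1,+1) = 215.9444
  k=2: S(2,-2) = 28.1783; S(2,-1) = 55.5551; S(2,+0) = 109.5300; S(2,+1) = 215.9444; S(2,+2) = 425.7462
  k=3: S(3,-3) = 14.2924; S(3,-2) = 28.1783; S(3,-1) = 55.5551; S(3,+0) = 109.5300; S(3,+1) = 215.9444; S(3,+2) = 425.7462; S(3,+3) = 839.3821
Terminal payoffs V(N, j) = max(K - S_T, 0):
  V(3,-3) = 89.027557; V(3,-2) = 75.141664; V(3,-1) = 47.764864; V(3,+0) = 0.000000; V(3,+1) = 0.000000; V(3,+2) = 0.000000; V(3,+3) = 0.000000
Backward induction: V(k, j) = exp(-r*dt) * [p_u * V(k+1, j+1) + p_m * V(k+1, j) + p_d * V(k+1, j-1)]
  V(2,-2) = exp(-r*dt) * [p_u*47.764864 + p_m*75.141664 + p_d*89.027557] = 74.039016
  V(2,-1) = exp(-r*dt) * [p_u*0.000000 + p_m*47.764864 + p_d*75.141664] = 47.449422
  V(2,+0) = exp(-r*dt) * [p_u*0.000000 + p_m*0.000000 + p_d*47.764864] = 10.148399
  V(2,+1) = exp(-r*dt) * [p_u*0.000000 + p_m*0.000000 + p_d*0.000000] = 0.000000
  V(2,+2) = exp(-r*dt) * [p_u*0.000000 + p_m*0.000000 + p_d*0.000000] = 0.000000
  V(1,-1) = exp(-r*dt) * [p_u*10.148399 + p_m*47.449422 + p_d*74.039016] = 48.195712
  V(1,+0) = exp(-r*dt) * [p_u*0.000000 + p_m*10.148399 + p_d*47.449422] = 16.770734
  V(1,+1) = exp(-r*dt) * [p_u*0.000000 + p_m*0.000000 + p_d*10.148399] = 2.156187
  V(0,+0) = exp(-r*dt) * [p_u*2.156187 + p_m*16.770734 + p_d*48.195712] = 21.546945


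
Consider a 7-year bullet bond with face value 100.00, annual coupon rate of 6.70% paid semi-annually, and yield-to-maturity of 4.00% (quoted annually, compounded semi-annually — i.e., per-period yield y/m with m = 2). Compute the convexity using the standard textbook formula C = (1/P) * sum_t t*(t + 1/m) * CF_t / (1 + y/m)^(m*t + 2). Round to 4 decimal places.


Coupon per period c = face * coupon_rate / m = 3.350000
Periods per year m = 2; per-period yield y/m = 0.020000
Number of cashflows N = 14
Cashflows (t years, CF_t, discount factor 1/(1+y/m)^(m*t), PV):
  t = 0.5000: CF_t = 3.350000, DF = 0.980392, PV = 3.284314
  t = 1.0000: CF_t = 3.350000, DF = 0.961169, PV = 3.219915
  t = 1.5000: CF_t = 3.350000, DF = 0.942322, PV = 3.156780
  t = 2.0000: CF_t = 3.350000, DF = 0.923845, PV = 3.094882
  t = 2.5000: CF_t = 3.350000, DF = 0.905731, PV = 3.034198
  t = 3.0000: CF_t = 3.350000, DF = 0.887971, PV = 2.974704
  t = 3.5000: CF_t = 3.350000, DF = 0.870560, PV = 2.916377
  t = 4.0000: CF_t = 3.350000, DF = 0.853490, PV = 2.859193
  t = 4.5000: CF_t = 3.350000, DF = 0.836755, PV = 2.803130
  t = 5.0000: CF_t = 3.350000, DF = 0.820348, PV = 2.748167
  t = 5.5000: CF_t = 3.350000, DF = 0.804263, PV = 2.694281
  t = 6.0000: CF_t = 3.350000, DF = 0.788493, PV = 2.641452
  t = 6.5000: CF_t = 3.350000, DF = 0.773033, PV = 2.589659
  t = 7.0000: CF_t = 103.350000, DF = 0.757875, PV = 78.326384
Price P = sum_t PV_t = 116.343436
Convexity numerator sum_t t*(t + 1/m) * CF_t / (1+y/m)^(m*t + 2):
  t = 0.5000: term = 1.578390
  t = 1.0000: term = 4.642323
  t = 1.5000: term = 9.102595
  t = 2.0000: term = 14.873521
  t = 2.5000: term = 21.872824
  t = 3.0000: term = 30.021524
  t = 3.5000: term = 39.243822
  t = 4.0000: term = 49.467002
  t = 4.5000: term = 60.621327
  t = 5.0000: term = 72.639934
  t = 5.5000: term = 85.458746
  t = 6.0000: term = 99.016372
  t = 6.5000: term = 113.254020
  t = 7.0000: term = 3952.455929
Convexity = (1/P) * sum = 4554.248329 / 116.343436 = 39.144867

Answer: Convexity = 39.1449


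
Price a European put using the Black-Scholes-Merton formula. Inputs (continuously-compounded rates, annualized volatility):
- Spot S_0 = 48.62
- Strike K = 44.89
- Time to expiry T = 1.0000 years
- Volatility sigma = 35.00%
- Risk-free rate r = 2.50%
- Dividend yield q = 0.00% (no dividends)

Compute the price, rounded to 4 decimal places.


d1 = (ln(S/K) + (r - q + 0.5*sigma^2) * T) / (sigma * sqrt(T)) = 0.47448547
d2 = d1 - sigma * sqrt(T) = 0.12448547
exp(-rT) = 0.97530991; exp(-qT) = 1.00000000
P = K * exp(-rT) * N(-d2) - S_0 * exp(-qT) * N(-d1)
N(-d1) = 0.31757688; N(-d2) = 0.45046545
P = 44.8900 * 0.97530991 * 0.45046545 - 48.6200 * 1.00000000 * 0.31757688 = 4.2815

Answer: Price = 4.2815


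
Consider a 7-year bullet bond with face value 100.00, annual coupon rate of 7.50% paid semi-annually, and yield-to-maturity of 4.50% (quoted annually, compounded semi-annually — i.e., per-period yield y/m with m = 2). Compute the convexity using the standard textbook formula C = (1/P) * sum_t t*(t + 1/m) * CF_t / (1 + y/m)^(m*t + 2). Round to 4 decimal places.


Answer: Convexity = 37.9294

Derivation:
Coupon per period c = face * coupon_rate / m = 3.750000
Periods per year m = 2; per-period yield y/m = 0.022500
Number of cashflows N = 14
Cashflows (t years, CF_t, discount factor 1/(1+y/m)^(m*t), PV):
  t = 0.5000: CF_t = 3.750000, DF = 0.977995, PV = 3.667482
  t = 1.0000: CF_t = 3.750000, DF = 0.956474, PV = 3.586779
  t = 1.5000: CF_t = 3.750000, DF = 0.935427, PV = 3.507852
  t = 2.0000: CF_t = 3.750000, DF = 0.914843, PV = 3.430663
  t = 2.5000: CF_t = 3.750000, DF = 0.894712, PV = 3.355171
  t = 3.0000: CF_t = 3.750000, DF = 0.875024, PV = 3.281341
  t = 3.5000: CF_t = 3.750000, DF = 0.855769, PV = 3.209135
  t = 4.0000: CF_t = 3.750000, DF = 0.836938, PV = 3.138519
  t = 4.5000: CF_t = 3.750000, DF = 0.818522, PV = 3.069456
  t = 5.0000: CF_t = 3.750000, DF = 0.800510, PV = 3.001913
  t = 5.5000: CF_t = 3.750000, DF = 0.782895, PV = 2.935856
  t = 6.0000: CF_t = 3.750000, DF = 0.765667, PV = 2.871253
  t = 6.5000: CF_t = 3.750000, DF = 0.748819, PV = 2.808071
  t = 7.0000: CF_t = 103.750000, DF = 0.732341, PV = 75.980417
Price P = sum_t PV_t = 117.843909
Convexity numerator sum_t t*(t + 1/m) * CF_t / (1+y/m)^(m*t + 2):
  t = 0.5000: term = 1.753926
  t = 1.0000: term = 5.145994
  t = 1.5000: term = 10.065514
  t = 2.0000: term = 16.406705
  t = 2.5000: term = 24.068516
  t = 3.0000: term = 32.954447
  t = 3.5000: term = 42.972385
  t = 4.0000: term = 54.034434
  t = 4.5000: term = 66.056765
  t = 5.0000: term = 78.959459
  t = 5.5000: term = 92.666357
  t = 6.0000: term = 107.104925
  t = 6.5000: term = 122.206108
  t = 7.0000: term = 3815.349630
Convexity = (1/P) * sum = 4469.745165 / 117.843909 = 37.929370


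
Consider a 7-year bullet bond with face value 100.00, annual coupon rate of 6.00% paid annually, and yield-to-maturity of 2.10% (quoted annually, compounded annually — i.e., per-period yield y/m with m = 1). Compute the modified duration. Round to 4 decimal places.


Coupon per period c = face * coupon_rate / m = 6.000000
Periods per year m = 1; per-period yield y/m = 0.021000
Number of cashflows N = 7
Cashflows (t years, CF_t, discount factor 1/(1+y/m)^(m*t), PV):
  t = 1.0000: CF_t = 6.000000, DF = 0.979432, PV = 5.876592
  t = 2.0000: CF_t = 6.000000, DF = 0.959287, PV = 5.755721
  t = 3.0000: CF_t = 6.000000, DF = 0.939556, PV = 5.637337
  t = 4.0000: CF_t = 6.000000, DF = 0.920231, PV = 5.521388
  t = 5.0000: CF_t = 6.000000, DF = 0.901304, PV = 5.407824
  t = 6.0000: CF_t = 6.000000, DF = 0.882766, PV = 5.296595
  t = 7.0000: CF_t = 106.000000, DF = 0.864609, PV = 91.648565
Price P = sum_t PV_t = 125.144023
First compute Macaulay numerator sum_t t * PV_t:
  t * PV_t at t = 1.0000: 5.876592
  t * PV_t at t = 2.0000: 11.511443
  t * PV_t at t = 3.0000: 16.912012
  t * PV_t at t = 4.0000: 22.085553
  t * PV_t at t = 5.0000: 27.039119
  t * PV_t at t = 6.0000: 31.779572
  t * PV_t at t = 7.0000: 641.539957
Macaulay duration D = 756.744248 / 125.144023 = 6.046987
Modified duration = D / (1 + y/m) = 6.046987 / (1 + 0.021000) = 5.922612

Answer: Modified duration = 5.9226


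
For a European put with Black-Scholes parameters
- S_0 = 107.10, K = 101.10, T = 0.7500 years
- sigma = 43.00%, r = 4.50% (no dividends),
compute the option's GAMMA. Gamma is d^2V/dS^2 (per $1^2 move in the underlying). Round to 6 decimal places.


Answer: Gamma = 0.009113

Derivation:
d1 = 0.4316441171; d2 = 0.0592531934
phi(d1) = 0.3634560653; exp(-qT) = 1.0000000000; exp(-rT) = 0.9668131777
Gamma = exp(-qT) * phi(d1) / (S * sigma * sqrt(T)) = 1.0000000000 * 0.3634560653 / (107.1000 * 0.4300 * 0.8660254038) = 0.009113


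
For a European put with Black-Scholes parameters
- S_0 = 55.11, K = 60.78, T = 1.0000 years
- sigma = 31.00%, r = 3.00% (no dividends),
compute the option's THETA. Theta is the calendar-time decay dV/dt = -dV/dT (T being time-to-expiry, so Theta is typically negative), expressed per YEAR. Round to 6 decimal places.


d1 = -0.0641277406; d2 = -0.3741277406
phi(d1) = 0.3981228246; exp(-qT) = 1.0000000000; exp(-rT) = 0.9704455335
Theta = -S*exp(-qT)*phi(d1)*sigma/(2*sqrt(T)) + r*K*exp(-rT)*N(-d2) - q*S*exp(-qT)*N(-d1)
N(-d1) = 0.5255657433; N(-d2) = 0.6458453596; sqrt(T) = 1.0000000000
Term 1 = -55.1100 * 1.0000000000 * 0.3981228246 * 0.3100 / (2 * 1.0000000000) = -3.4007850739
Term 2 = 0.0300 * 60.7800 * 0.9704455335 * 0.6458453596 = 1.1428300714
Term 3 = 0 (no dividend yield, q = 0)
Theta = -3.4007850739 + (1.1428300714) + (0.0000000000) = -2.257955

Answer: Theta = -2.257955


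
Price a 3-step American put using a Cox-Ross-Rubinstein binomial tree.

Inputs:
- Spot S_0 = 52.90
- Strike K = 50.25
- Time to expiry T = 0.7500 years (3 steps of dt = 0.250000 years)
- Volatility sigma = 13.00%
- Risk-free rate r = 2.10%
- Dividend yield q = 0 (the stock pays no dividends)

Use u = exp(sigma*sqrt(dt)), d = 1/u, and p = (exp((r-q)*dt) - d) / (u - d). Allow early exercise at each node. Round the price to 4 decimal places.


Answer: Price = V(0,0) = 1.0096

Derivation:
dt = T/N = 0.250000
u = exp(sigma*sqrt(dt)) = 1.067159; d = 1/u = 0.937067
p = (exp((r-q)*dt) - d) / (u - d) = 0.524218
Discount per step: exp(-r*dt) = 0.994764
Stock lattice S(k, i) with i counting down-moves:
  k=0: S(0,0) = 52.9000
  k=1: S(1,0) = 56.4527; S(1,1) = 49.5709
  k=2: S(2,0) = 60.2440; S(2,1) = 52.9000; S(2,2) = 46.4512
  k=3: S(3,0) = 64.2900; S(3,1) = 56.4527; S(3,2) = 49.5709; S(3,3) = 43.5280
Terminal payoffs V(N, i) = max(K - S_T, 0):
  V(3,0) = 0.000000; V(3,1) = 0.000000; V(3,2) = 0.679131; V(3,3) = 6.722047
Backward induction: V(k, i) = exp(-r*dt) * [p * V(k+1, i) + (1-p) * V(k+1, i+1)]; then take max(V_cont, immediate exercise) for American.
  V(2,0) = exp(-r*dt) * [p*0.000000 + (1-p)*0.000000] = 0.000000; exercise = 0.000000; V(2,0) = max -> 0.000000
  V(2,1) = exp(-r*dt) * [p*0.000000 + (1-p)*0.679131] = 0.321426; exercise = 0.000000; V(2,1) = max -> 0.321426
  V(2,2) = exp(-r*dt) * [p*0.679131 + (1-p)*6.722047] = 3.535631; exercise = 3.798752; V(2,2) = max -> 3.798752
  V(1,0) = exp(-r*dt) * [p*0.000000 + (1-p)*0.321426] = 0.152128; exercise = 0.000000; V(1,0) = max -> 0.152128
  V(1,1) = exp(-r*dt) * [p*0.321426 + (1-p)*3.798752] = 1.965529; exercise = 0.679131; V(1,1) = max -> 1.965529
  V(0,0) = exp(-r*dt) * [p*0.152128 + (1-p)*1.965529] = 1.009597; exercise = 0.000000; V(0,0) = max -> 1.009597


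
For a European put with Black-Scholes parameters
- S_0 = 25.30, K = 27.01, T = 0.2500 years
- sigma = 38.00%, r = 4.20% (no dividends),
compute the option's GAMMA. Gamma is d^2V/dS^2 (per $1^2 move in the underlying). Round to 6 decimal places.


d1 = -0.1939619583; d2 = -0.3839619583
phi(d1) = 0.3915080688; exp(-qT) = 1.0000000000; exp(-rT) = 0.9895549326
Gamma = exp(-qT) * phi(d1) / (S * sigma * sqrt(T)) = 1.0000000000 * 0.3915080688 / (25.3000 * 0.3800 * 0.5000000000) = 0.081445

Answer: Gamma = 0.081445


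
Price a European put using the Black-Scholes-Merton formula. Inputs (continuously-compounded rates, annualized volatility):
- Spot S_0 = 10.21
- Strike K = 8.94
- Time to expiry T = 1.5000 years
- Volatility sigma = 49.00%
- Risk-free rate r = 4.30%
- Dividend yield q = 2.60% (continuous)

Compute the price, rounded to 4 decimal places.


Answer: Price = 1.4995

Derivation:
d1 = (ln(S/K) + (r - q + 0.5*sigma^2) * T) / (sigma * sqrt(T)) = 0.56389427
d2 = d1 - sigma * sqrt(T) = -0.03623071
exp(-rT) = 0.93753611; exp(-qT) = 0.96175071
P = K * exp(-rT) * N(-d2) - S_0 * exp(-qT) * N(-d1)
N(-d1) = 0.28641304; N(-d2) = 0.51445080
P = 8.9400 * 0.93753611 * 0.51445080 - 10.2100 * 0.96175071 * 0.28641304 = 1.4995


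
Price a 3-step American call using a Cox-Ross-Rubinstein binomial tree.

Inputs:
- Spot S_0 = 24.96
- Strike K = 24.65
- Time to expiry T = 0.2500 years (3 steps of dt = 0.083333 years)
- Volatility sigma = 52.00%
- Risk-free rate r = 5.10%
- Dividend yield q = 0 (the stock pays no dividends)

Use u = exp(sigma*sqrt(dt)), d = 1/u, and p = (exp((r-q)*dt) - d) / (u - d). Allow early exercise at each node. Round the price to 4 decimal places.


dt = T/N = 0.083333
u = exp(sigma*sqrt(dt)) = 1.161963; d = 1/u = 0.860612
p = (exp((r-q)*dt) - d) / (u - d) = 0.476676
Discount per step: exp(-r*dt) = 0.995759
Stock lattice S(k, i) with i counting down-moves:
  k=0: S(0,0) = 24.9600
  k=1: S(1,0) = 29.0026; S(1,1) = 21.4809
  k=2: S(2,0) = 33.7000; S(2,1) = 24.9600; S(2,2) = 18.4867
  k=3: S(3,0) = 39.1581; S(3,1) = 29.0026; S(3,2) = 21.4809; S(3,3) = 15.9099
Terminal payoffs V(N, i) = max(S_T - K, 0):
  V(3,0) = 14.508118; V(3,1) = 4.352604; V(3,2) = 0.000000; V(3,3) = 0.000000
Backward induction: V(k, i) = exp(-r*dt) * [p * V(k+1, i) + (1-p) * V(k+1, i+1)]; then take max(V_cont, immediate exercise) for American.
  V(2,0) = exp(-r*dt) * [p*14.508118 + (1-p)*4.352604] = 9.154501; exercise = 9.049961; V(2,0) = max -> 9.154501
  V(2,1) = exp(-r*dt) * [p*4.352604 + (1-p)*0.000000] = 2.065981; exercise = 0.310000; V(2,1) = max -> 2.065981
  V(2,2) = exp(-r*dt) * [p*0.000000 + (1-p)*0.000000] = 0.000000; exercise = 0.000000; V(2,2) = max -> 0.000000
  V(1,0) = exp(-r*dt) * [p*9.154501 + (1-p)*2.065981] = 5.421815; exercise = 4.352604; V(1,0) = max -> 5.421815
  V(1,1) = exp(-r*dt) * [p*2.065981 + (1-p)*0.000000] = 0.980627; exercise = 0.000000; V(1,1) = max -> 0.980627
  V(0,0) = exp(-r*dt) * [p*5.421815 + (1-p)*0.980627] = 3.084496; exercise = 0.310000; V(0,0) = max -> 3.084496

Answer: Price = V(0,0) = 3.0845


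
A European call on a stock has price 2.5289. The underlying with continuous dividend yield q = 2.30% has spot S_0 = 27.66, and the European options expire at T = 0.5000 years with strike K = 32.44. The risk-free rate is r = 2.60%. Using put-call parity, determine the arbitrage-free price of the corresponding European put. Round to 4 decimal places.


Put-call parity: C - P = S_0 * exp(-qT) - K * exp(-rT).
S_0 * exp(-qT) = 27.6600 * 0.98856587 = 27.34373203
K * exp(-rT) = 32.4400 * 0.98708414 = 32.02100934
P = C - S*exp(-qT) + K*exp(-rT)
P = 2.5289 - 27.34373203 + 32.02100934 = 7.2062

Answer: Put price = 7.2062


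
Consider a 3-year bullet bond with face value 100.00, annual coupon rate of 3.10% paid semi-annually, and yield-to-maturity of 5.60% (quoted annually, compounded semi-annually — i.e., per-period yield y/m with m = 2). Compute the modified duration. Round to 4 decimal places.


Coupon per period c = face * coupon_rate / m = 1.550000
Periods per year m = 2; per-period yield y/m = 0.028000
Number of cashflows N = 6
Cashflows (t years, CF_t, discount factor 1/(1+y/m)^(m*t), PV):
  t = 0.5000: CF_t = 1.550000, DF = 0.972763, PV = 1.507782
  t = 1.0000: CF_t = 1.550000, DF = 0.946267, PV = 1.466714
  t = 1.5000: CF_t = 1.550000, DF = 0.920493, PV = 1.426765
  t = 2.0000: CF_t = 1.550000, DF = 0.895422, PV = 1.387903
  t = 2.5000: CF_t = 1.550000, DF = 0.871033, PV = 1.350101
  t = 3.0000: CF_t = 101.550000, DF = 0.847308, PV = 86.044128
Price P = sum_t PV_t = 93.183393
First compute Macaulay numerator sum_t t * PV_t:
  t * PV_t at t = 0.5000: 0.753891
  t * PV_t at t = 1.0000: 1.466714
  t * PV_t at t = 1.5000: 2.140147
  t * PV_t at t = 2.0000: 2.775807
  t * PV_t at t = 2.5000: 3.375251
  t * PV_t at t = 3.0000: 258.132385
Macaulay duration D = 268.644196 / 93.183393 = 2.882962
Modified duration = D / (1 + y/m) = 2.882962 / (1 + 0.028000) = 2.804438

Answer: Modified duration = 2.8044


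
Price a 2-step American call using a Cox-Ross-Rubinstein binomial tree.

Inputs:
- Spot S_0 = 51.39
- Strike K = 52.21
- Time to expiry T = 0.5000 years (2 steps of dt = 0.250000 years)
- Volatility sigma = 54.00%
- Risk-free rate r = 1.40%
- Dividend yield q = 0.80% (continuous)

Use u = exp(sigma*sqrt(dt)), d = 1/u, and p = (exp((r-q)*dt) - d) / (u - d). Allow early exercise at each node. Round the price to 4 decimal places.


Answer: Price = V(0,0) = 6.7803

Derivation:
dt = T/N = 0.250000
u = exp(sigma*sqrt(dt)) = 1.309964; d = 1/u = 0.763379
p = (exp((r-q)*dt) - d) / (u - d) = 0.435653
Discount per step: exp(-r*dt) = 0.996506
Stock lattice S(k, i) with i counting down-moves:
  k=0: S(0,0) = 51.3900
  k=1: S(1,0) = 67.3191; S(1,1) = 39.2301
  k=2: S(2,0) = 88.1856; S(2,1) = 51.3900; S(2,2) = 29.9474
Terminal payoffs V(N, i) = max(S_T - K, 0):
  V(2,0) = 35.975593; V(2,1) = 0.000000; V(2,2) = 0.000000
Backward induction: V(k, i) = exp(-r*dt) * [p * V(k+1, i) + (1-p) * V(k+1, i+1)]; then take max(V_cont, immediate exercise) for American.
  V(1,0) = exp(-r*dt) * [p*35.975593 + (1-p)*0.000000] = 15.618132; exercise = 15.109073; V(1,0) = max -> 15.618132
  V(1,1) = exp(-r*dt) * [p*0.000000 + (1-p)*0.000000] = 0.000000; exercise = 0.000000; V(1,1) = max -> 0.000000
  V(0,0) = exp(-r*dt) * [p*15.618132 + (1-p)*0.000000] = 6.780321; exercise = 0.000000; V(0,0) = max -> 6.780321


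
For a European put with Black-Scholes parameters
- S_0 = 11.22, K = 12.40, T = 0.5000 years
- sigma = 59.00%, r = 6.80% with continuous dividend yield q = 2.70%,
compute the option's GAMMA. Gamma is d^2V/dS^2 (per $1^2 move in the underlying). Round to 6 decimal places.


Answer: Gamma = 0.084071

Derivation:
d1 = 0.0180406370; d2 = -0.3991523639
phi(d1) = 0.3988773649; exp(-qT) = 0.9865907163; exp(-rT) = 0.9665715046
Gamma = exp(-qT) * phi(d1) / (S * sigma * sqrt(T)) = 0.9865907163 * 0.3988773649 / (11.2200 * 0.5900 * 0.7071067812) = 0.084071


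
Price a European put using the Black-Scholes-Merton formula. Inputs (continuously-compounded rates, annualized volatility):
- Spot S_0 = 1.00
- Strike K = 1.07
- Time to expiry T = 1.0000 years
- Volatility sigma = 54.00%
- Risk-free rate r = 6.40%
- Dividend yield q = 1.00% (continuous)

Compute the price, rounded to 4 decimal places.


Answer: Price = 0.2190

Derivation:
d1 = (ln(S/K) + (r - q + 0.5*sigma^2) * T) / (sigma * sqrt(T)) = 0.24470621
d2 = d1 - sigma * sqrt(T) = -0.29529379
exp(-rT) = 0.93800500; exp(-qT) = 0.99004983
P = K * exp(-rT) * N(-d2) - S_0 * exp(-qT) * N(-d1)
N(-d1) = 0.40334196; N(-d2) = 0.61611527
P = 1.0700 * 0.93800500 * 0.61611527 - 1.0000 * 0.99004983 * 0.40334196 = 0.2190


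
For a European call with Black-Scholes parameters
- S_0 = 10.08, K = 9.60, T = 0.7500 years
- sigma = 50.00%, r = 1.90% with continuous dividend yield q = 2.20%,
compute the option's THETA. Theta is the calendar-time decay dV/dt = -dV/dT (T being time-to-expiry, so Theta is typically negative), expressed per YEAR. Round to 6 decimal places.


d1 = 0.3239862562; d2 = -0.1090264457
phi(d1) = 0.3785443347; exp(-qT) = 0.9836353794; exp(-rT) = 0.9858510507
Theta = -S*exp(-qT)*phi(d1)*sigma/(2*sqrt(T)) - r*K*exp(-rT)*N(d2) + q*S*exp(-qT)*N(d1)
N(d1) = 0.6270257803; N(d2) = 0.4565907574; sqrt(T) = 0.8660254038
Term 1 = -10.0800 * 0.9836353794 * 0.3785443347 * 0.5000 / (2 * 0.8660254038) = -1.0834797554
Term 2 = -0.0190 * 9.6000 * 0.9858510507 * 0.4565907574 = -0.0821037992
Term 3 = 0.0220 * 10.0800 * 0.9836353794 * 0.6270257803 = 0.1367737490
Theta = -1.0834797554 + (-0.0821037992) + (0.1367737490) = -1.028810

Answer: Theta = -1.028810


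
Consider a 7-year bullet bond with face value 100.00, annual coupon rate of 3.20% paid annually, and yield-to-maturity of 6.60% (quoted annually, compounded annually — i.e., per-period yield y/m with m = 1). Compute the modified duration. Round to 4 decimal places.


Answer: Modified duration = 5.9108

Derivation:
Coupon per period c = face * coupon_rate / m = 3.200000
Periods per year m = 1; per-period yield y/m = 0.066000
Number of cashflows N = 7
Cashflows (t years, CF_t, discount factor 1/(1+y/m)^(m*t), PV):
  t = 1.0000: CF_t = 3.200000, DF = 0.938086, PV = 3.001876
  t = 2.0000: CF_t = 3.200000, DF = 0.880006, PV = 2.816019
  t = 3.0000: CF_t = 3.200000, DF = 0.825521, PV = 2.641669
  t = 4.0000: CF_t = 3.200000, DF = 0.774410, PV = 2.478113
  t = 5.0000: CF_t = 3.200000, DF = 0.726464, PV = 2.324684
  t = 6.0000: CF_t = 3.200000, DF = 0.681486, PV = 2.180754
  t = 7.0000: CF_t = 103.200000, DF = 0.639292, PV = 65.974980
Price P = sum_t PV_t = 81.418095
First compute Macaulay numerator sum_t t * PV_t:
  t * PV_t at t = 1.0000: 3.001876
  t * PV_t at t = 2.0000: 5.632038
  t * PV_t at t = 3.0000: 7.925006
  t * PV_t at t = 4.0000: 9.912453
  t * PV_t at t = 5.0000: 11.623421
  t * PV_t at t = 6.0000: 13.084526
  t * PV_t at t = 7.0000: 461.824857
Macaulay duration D = 513.004178 / 81.418095 = 6.300862
Modified duration = D / (1 + y/m) = 6.300862 / (1 + 0.066000) = 5.910752


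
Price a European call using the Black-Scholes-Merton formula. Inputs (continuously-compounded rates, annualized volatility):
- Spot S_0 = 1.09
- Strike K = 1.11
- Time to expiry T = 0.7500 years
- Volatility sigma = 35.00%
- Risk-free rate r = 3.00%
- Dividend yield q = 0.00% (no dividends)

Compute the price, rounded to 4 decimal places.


d1 = (ln(S/K) + (r - q + 0.5*sigma^2) * T) / (sigma * sqrt(T)) = 0.16579910
d2 = d1 - sigma * sqrt(T) = -0.13730979
exp(-rT) = 0.97775124; exp(-qT) = 1.00000000
C = S_0 * exp(-qT) * N(d1) - K * exp(-rT) * N(d2)
N(d1) = 0.56584247; N(d2) = 0.44539297
C = 1.0900 * 1.00000000 * 0.56584247 - 1.1100 * 0.97775124 * 0.44539297 = 0.1334

Answer: Price = 0.1334


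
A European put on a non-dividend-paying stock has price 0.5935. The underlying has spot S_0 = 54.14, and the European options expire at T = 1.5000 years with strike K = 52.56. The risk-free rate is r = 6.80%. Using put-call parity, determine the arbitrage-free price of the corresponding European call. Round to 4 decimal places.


Answer: Call price = 7.2703

Derivation:
Put-call parity: C - P = S_0 * exp(-qT) - K * exp(-rT).
S_0 * exp(-qT) = 54.1400 * 1.00000000 = 54.14000000
K * exp(-rT) = 52.5600 * 0.90302955 = 47.46323324
C = P + S*exp(-qT) - K*exp(-rT)
C = 0.5935 + 54.14000000 - 47.46323324 = 7.2703


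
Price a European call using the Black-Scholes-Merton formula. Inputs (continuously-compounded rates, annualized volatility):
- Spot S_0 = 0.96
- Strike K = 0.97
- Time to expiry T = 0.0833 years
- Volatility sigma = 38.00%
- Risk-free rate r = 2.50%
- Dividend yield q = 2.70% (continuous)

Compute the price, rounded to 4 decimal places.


d1 = (ln(S/K) + (r - q + 0.5*sigma^2) * T) / (sigma * sqrt(T)) = -0.04116839
d2 = d1 - sigma * sqrt(T) = -0.15084300
exp(-rT) = 0.99791967; exp(-qT) = 0.99775343
C = S_0 * exp(-qT) * N(d1) - K * exp(-rT) * N(d2)
N(d1) = 0.48358083; N(d2) = 0.44004978
C = 0.9600 * 0.99775343 * 0.48358083 - 0.9700 * 0.99791967 * 0.44004978 = 0.0372

Answer: Price = 0.0372


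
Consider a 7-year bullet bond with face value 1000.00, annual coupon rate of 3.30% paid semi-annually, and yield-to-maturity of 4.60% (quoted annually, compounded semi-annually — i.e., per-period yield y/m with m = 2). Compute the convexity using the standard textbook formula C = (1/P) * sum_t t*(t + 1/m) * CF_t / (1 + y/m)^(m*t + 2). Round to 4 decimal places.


Answer: Convexity = 43.2883

Derivation:
Coupon per period c = face * coupon_rate / m = 16.500000
Periods per year m = 2; per-period yield y/m = 0.023000
Number of cashflows N = 14
Cashflows (t years, CF_t, discount factor 1/(1+y/m)^(m*t), PV):
  t = 0.5000: CF_t = 16.500000, DF = 0.977517, PV = 16.129032
  t = 1.0000: CF_t = 16.500000, DF = 0.955540, PV = 15.766405
  t = 1.5000: CF_t = 16.500000, DF = 0.934056, PV = 15.411931
  t = 2.0000: CF_t = 16.500000, DF = 0.913056, PV = 15.065426
  t = 2.5000: CF_t = 16.500000, DF = 0.892528, PV = 14.726711
  t = 3.0000: CF_t = 16.500000, DF = 0.872461, PV = 14.395612
  t = 3.5000: CF_t = 16.500000, DF = 0.852846, PV = 14.071957
  t = 4.0000: CF_t = 16.500000, DF = 0.833671, PV = 13.755579
  t = 4.5000: CF_t = 16.500000, DF = 0.814928, PV = 13.446314
  t = 5.0000: CF_t = 16.500000, DF = 0.796606, PV = 13.144002
  t = 5.5000: CF_t = 16.500000, DF = 0.778696, PV = 12.848487
  t = 6.0000: CF_t = 16.500000, DF = 0.761189, PV = 12.559615
  t = 6.5000: CF_t = 16.500000, DF = 0.744075, PV = 12.277239
  t = 7.0000: CF_t = 1016.500000, DF = 0.727346, PV = 739.347334
Price P = sum_t PV_t = 922.945643
Convexity numerator sum_t t*(t + 1/m) * CF_t / (1+y/m)^(m*t + 2):
  t = 0.5000: term = 7.705965
  t = 1.0000: term = 22.598139
  t = 1.5000: term = 44.180134
  t = 2.0000: term = 71.978062
  t = 2.5000: term = 105.539680
  t = 3.0000: term = 144.433579
  t = 3.5000: term = 188.248393
  t = 4.0000: term = 236.592031
  t = 4.5000: term = 289.090947
  t = 5.0000: term = 345.389423
  t = 5.5000: term = 405.148883
  t = 6.0000: term = 468.047230
  t = 6.5000: term = 533.778203
  t = 7.0000: term = 37089.975545
Convexity = (1/P) * sum = 39952.706213 / 922.945643 = 43.288255


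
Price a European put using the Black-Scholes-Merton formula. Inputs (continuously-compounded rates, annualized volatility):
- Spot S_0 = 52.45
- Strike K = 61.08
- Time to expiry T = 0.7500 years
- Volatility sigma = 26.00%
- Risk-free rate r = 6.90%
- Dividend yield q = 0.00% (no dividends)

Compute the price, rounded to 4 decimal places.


Answer: Price = 8.2083

Derivation:
d1 = (ln(S/K) + (r - q + 0.5*sigma^2) * T) / (sigma * sqrt(T)) = -0.33408216
d2 = d1 - sigma * sqrt(T) = -0.55924876
exp(-rT) = 0.94956623; exp(-qT) = 1.00000000
P = K * exp(-rT) * N(-d2) - S_0 * exp(-qT) * N(-d1)
N(-d1) = 0.63084122; N(-d2) = 0.71200402
P = 61.0800 * 0.94956623 * 0.71200402 - 52.4500 * 1.00000000 * 0.63084122 = 8.2083


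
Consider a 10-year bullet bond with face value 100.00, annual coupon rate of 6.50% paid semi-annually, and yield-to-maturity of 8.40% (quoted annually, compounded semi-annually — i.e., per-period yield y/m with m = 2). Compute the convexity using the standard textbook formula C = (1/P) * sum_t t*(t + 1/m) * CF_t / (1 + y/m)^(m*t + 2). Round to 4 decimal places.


Answer: Convexity = 62.9434

Derivation:
Coupon per period c = face * coupon_rate / m = 3.250000
Periods per year m = 2; per-period yield y/m = 0.042000
Number of cashflows N = 20
Cashflows (t years, CF_t, discount factor 1/(1+y/m)^(m*t), PV):
  t = 0.5000: CF_t = 3.250000, DF = 0.959693, PV = 3.119002
  t = 1.0000: CF_t = 3.250000, DF = 0.921010, PV = 2.993284
  t = 1.5000: CF_t = 3.250000, DF = 0.883887, PV = 2.872633
  t = 2.0000: CF_t = 3.250000, DF = 0.848260, PV = 2.756846
  t = 2.5000: CF_t = 3.250000, DF = 0.814069, PV = 2.645725
  t = 3.0000: CF_t = 3.250000, DF = 0.781257, PV = 2.539084
  t = 3.5000: CF_t = 3.250000, DF = 0.749766, PV = 2.436741
  t = 4.0000: CF_t = 3.250000, DF = 0.719545, PV = 2.338523
  t = 4.5000: CF_t = 3.250000, DF = 0.690543, PV = 2.244264
  t = 5.0000: CF_t = 3.250000, DF = 0.662709, PV = 2.153804
  t = 5.5000: CF_t = 3.250000, DF = 0.635997, PV = 2.066990
  t = 6.0000: CF_t = 3.250000, DF = 0.610362, PV = 1.983676
  t = 6.5000: CF_t = 3.250000, DF = 0.585760, PV = 1.903720
  t = 7.0000: CF_t = 3.250000, DF = 0.562150, PV = 1.826986
  t = 7.5000: CF_t = 3.250000, DF = 0.539491, PV = 1.753346
  t = 8.0000: CF_t = 3.250000, DF = 0.517746, PV = 1.682674
  t = 8.5000: CF_t = 3.250000, DF = 0.496877, PV = 1.614850
  t = 9.0000: CF_t = 3.250000, DF = 0.476849, PV = 1.549760
  t = 9.5000: CF_t = 3.250000, DF = 0.457629, PV = 1.487294
  t = 10.0000: CF_t = 103.250000, DF = 0.439183, PV = 45.345655
Price P = sum_t PV_t = 87.314856
Convexity numerator sum_t t*(t + 1/m) * CF_t / (1+y/m)^(m*t + 2):
  t = 0.5000: term = 1.436317
  t = 1.0000: term = 4.135269
  t = 1.5000: term = 7.937176
  t = 2.0000: term = 12.695419
  t = 2.5000: term = 18.275556
  t = 3.0000: term = 24.554489
  t = 3.5000: term = 31.419692
  t = 4.0000: term = 38.768471
  t = 4.5000: term = 46.507283
  t = 5.0000: term = 54.551089
  t = 5.5000: term = 62.822752
  t = 6.0000: term = 71.252466
  t = 6.5000: term = 79.777234
  t = 7.0000: term = 88.340359
  t = 7.5000: term = 96.890989
  t = 8.0000: term = 105.383673
  t = 8.5000: term = 113.777958
  t = 9.0000: term = 122.038004
  t = 9.5000: term = 130.132229
  t = 10.0000: term = 4385.201381
Convexity = (1/P) * sum = 5495.897808 / 87.314856 = 62.943445


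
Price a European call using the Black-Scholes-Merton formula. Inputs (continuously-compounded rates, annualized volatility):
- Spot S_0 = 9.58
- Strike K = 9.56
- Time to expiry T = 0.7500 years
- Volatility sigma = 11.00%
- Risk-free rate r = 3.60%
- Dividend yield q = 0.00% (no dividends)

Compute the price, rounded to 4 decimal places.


Answer: Price = 0.5126

Derivation:
d1 = (ln(S/K) + (r - q + 0.5*sigma^2) * T) / (sigma * sqrt(T)) = 0.35299579
d2 = d1 - sigma * sqrt(T) = 0.25773299
exp(-rT) = 0.97336124; exp(-qT) = 1.00000000
C = S_0 * exp(-qT) * N(d1) - K * exp(-rT) * N(d2)
N(d1) = 0.63795420; N(d2) = 0.60169351
C = 9.5800 * 1.00000000 * 0.63795420 - 9.5600 * 0.97336124 * 0.60169351 = 0.5126
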